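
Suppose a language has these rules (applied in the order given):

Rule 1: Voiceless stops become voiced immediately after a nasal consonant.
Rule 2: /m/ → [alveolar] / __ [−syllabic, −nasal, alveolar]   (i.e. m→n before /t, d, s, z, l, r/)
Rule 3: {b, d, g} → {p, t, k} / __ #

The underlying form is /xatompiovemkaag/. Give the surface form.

xatombiovemgaak

Rule 1 (post-nasal voicing): /p/ is a voiceless stop immediately after the nasal /m/, so it voices to [b]. /k/ is a voiceless stop immediately after the nasal /m/, so it voices to [g]. /xatompiovemkaag/ → xatombiovemgaag.
Rule 2 (nasal place assimilation): no segment meets the environment; /xatombiovemgaag/ is unchanged.
Rule 3 (final devoicing): /g/ is a voiced stop in word-final position, so it devoices to [k]. /xatombiovemgaag/ → xatombiovemgaak.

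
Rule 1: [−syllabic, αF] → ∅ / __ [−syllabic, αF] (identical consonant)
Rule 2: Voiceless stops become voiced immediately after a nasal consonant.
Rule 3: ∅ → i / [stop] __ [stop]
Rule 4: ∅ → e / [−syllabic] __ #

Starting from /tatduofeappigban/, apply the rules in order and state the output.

tatiduofeapigibane

Rule 1 (degemination): /pp/ is a geminate; the first /p/ deletes. /tatduofeappigban/ → tatduofeapigban.
Rule 2 (post-nasal voicing): no segment meets the environment; /tatduofeapigban/ is unchanged.
Rule 3 (stop-cluster i-epenthesis): /t/ and /d/ form a stop–stop cluster, so [i] is inserted between them. /g/ and /b/ form a stop–stop cluster, so [i] is inserted between them. /tatduofeapigban/ → tatiduofeapigiban.
Rule 4 (final e-epenthesis): the form ends in the consonant /n/, so [e] is inserted word-finally. /tatiduofeapigiban/ → tatiduofeapigibane.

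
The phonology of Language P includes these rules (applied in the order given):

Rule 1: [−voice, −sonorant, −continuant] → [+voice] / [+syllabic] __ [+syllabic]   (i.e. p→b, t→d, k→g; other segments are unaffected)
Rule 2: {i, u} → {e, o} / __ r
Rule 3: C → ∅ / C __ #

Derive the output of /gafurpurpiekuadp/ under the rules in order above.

gaforporpieguad

Rule 1 (intervocalic voicing): /k/ is a voiceless stop between vowels /e/ and /u/, so it voices to [g]. /gafurpurpiekuadp/ → gafurpurpieguadp.
Rule 2 (pre-rhotic lowering): /u/ is a high vowel immediately before /r/, so it lowers to [o]. /u/ is a high vowel immediately before /r/, so it lowers to [o]. /gafurpurpieguadp/ → gaforporpieguadp.
Rule 3 (final cluster simplification): /p/ is the second consonant of a word-final cluster /dp/, so it deletes. /gaforporpieguadp/ → gaforporpieguad.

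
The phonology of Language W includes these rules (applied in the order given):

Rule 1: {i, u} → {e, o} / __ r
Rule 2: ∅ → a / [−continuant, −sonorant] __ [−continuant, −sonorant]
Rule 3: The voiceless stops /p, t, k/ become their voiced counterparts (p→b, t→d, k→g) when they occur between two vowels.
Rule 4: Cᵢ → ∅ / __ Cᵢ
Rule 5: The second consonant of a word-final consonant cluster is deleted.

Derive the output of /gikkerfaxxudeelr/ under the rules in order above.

Rule 1 (pre-rhotic lowering): no segment meets the environment; /gikkerfaxxudeelr/ is unchanged.
Rule 2 (stop-cluster a-epenthesis): /k/ and /k/ form a stop–stop cluster, so [a] is inserted between them. /gikkerfaxxudeelr/ → gikakerfaxxudeelr.
Rule 3 (intervocalic voicing): /k/ is a voiceless stop between vowels /i/ and /a/, so it voices to [g]. /k/ is a voiceless stop between vowels /a/ and /e/, so it voices to [g]. /gikakerfaxxudeelr/ → gigagerfaxxudeelr.
Rule 4 (degemination): /xx/ is a geminate; the first /x/ deletes. /gigagerfaxxudeelr/ → gigagerfaxudeelr.
Rule 5 (final cluster simplification): /r/ is the second consonant of a word-final cluster /lr/, so it deletes. /gigagerfaxudeelr/ → gigagerfaxudeel.

gigagerfaxudeel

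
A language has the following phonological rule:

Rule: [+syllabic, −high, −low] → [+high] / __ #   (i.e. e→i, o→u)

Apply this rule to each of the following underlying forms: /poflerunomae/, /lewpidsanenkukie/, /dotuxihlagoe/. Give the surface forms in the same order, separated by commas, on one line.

/poflerunomae/: /e/ is a mid vowel in word-final position, so it raises to [i]. → [poflerunomai].
/lewpidsanenkukie/: /e/ is a mid vowel in word-final position, so it raises to [i]. → [lewpidsanenkukii].
/dotuxihlagoe/: /e/ is a mid vowel in word-final position, so it raises to [i]. → [dotuxihlagoi].

poflerunomai, lewpidsanenkukii, dotuxihlagoi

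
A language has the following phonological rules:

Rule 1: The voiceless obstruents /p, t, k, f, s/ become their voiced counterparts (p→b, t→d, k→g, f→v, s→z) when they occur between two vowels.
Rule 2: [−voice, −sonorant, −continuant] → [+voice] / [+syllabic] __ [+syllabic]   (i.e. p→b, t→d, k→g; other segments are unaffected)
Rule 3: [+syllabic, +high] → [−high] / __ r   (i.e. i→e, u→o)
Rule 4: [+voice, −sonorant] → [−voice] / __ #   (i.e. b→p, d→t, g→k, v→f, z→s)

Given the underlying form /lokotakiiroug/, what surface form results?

Rule 1 (intervocalic voicing): /k/ is a voiceless obstruent between vowels /o/ and /o/, so it voices to [g]. /t/ is a voiceless obstruent between vowels /o/ and /a/, so it voices to [d]. /k/ is a voiceless obstruent between vowels /a/ and /i/, so it voices to [g]. /lokotakiiroug/ → logodagiiroug.
Rule 2 (intervocalic voicing): no segment meets the environment; /logodagiiroug/ is unchanged.
Rule 3 (pre-rhotic lowering): /i/ is a high vowel immediately before /r/, so it lowers to [e]. /logodagiiroug/ → logodagieroug.
Rule 4 (final devoicing): /g/ is a voiced obstruent in word-final position, so it devoices to [k]. /logodagieroug/ → logodagierouk.

logodagierouk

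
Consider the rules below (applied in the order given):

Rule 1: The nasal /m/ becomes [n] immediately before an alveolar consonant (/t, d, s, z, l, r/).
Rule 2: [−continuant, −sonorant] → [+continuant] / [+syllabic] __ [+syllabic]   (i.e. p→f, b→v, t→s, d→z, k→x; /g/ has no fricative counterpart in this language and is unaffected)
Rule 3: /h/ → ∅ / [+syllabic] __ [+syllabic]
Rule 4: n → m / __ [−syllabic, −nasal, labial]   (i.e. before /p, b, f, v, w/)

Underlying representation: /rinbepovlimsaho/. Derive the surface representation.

Rule 1 (nasal place assimilation): /m/ precedes the alveolar consonant /s/, so it assimilates in place to [n]. /rinbepovlimsaho/ → rinbepovlinsaho.
Rule 2 (intervocalic spirantization): /p/ is a stop between vowels /e/ and /o/, so it spirantizes to the fricative [f]. /rinbepovlinsaho/ → rinbefovlinsaho.
Rule 3 (intervocalic h-deletion): /h/ occurs between vowels /a/ and /o/, so it deletes. /rinbefovlinsaho/ → rinbefovlinsao.
Rule 4 (nasal place assimilation): /n/ precedes the labial consonant /b/, so it assimilates in place to [m]. /rinbefovlinsao/ → rimbefovlinsao.

rimbefovlinsao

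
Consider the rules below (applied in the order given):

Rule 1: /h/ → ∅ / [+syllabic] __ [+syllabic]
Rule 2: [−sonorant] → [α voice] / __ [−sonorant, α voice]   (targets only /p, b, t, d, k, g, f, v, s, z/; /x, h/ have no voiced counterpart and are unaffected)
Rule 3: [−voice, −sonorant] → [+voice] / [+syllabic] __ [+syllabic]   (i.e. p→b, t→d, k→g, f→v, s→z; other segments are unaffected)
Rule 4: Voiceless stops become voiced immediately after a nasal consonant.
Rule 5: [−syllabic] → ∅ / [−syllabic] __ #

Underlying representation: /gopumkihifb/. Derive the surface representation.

gobumgiiv

Rule 1 (intervocalic h-deletion): /h/ occurs between vowels /i/ and /i/, so it deletes. /gopumkihifb/ → gopumkiifb.
Rule 2 (regressive voicing assimilation): /f/ precedes the voiced obstruent /b/, so it voices to [v] by assimilation. /gopumkiifb/ → gopumkiivb.
Rule 3 (intervocalic voicing): /p/ is a voiceless obstruent between vowels /o/ and /u/, so it voices to [b]. /gopumkiivb/ → gobumkiivb.
Rule 4 (post-nasal voicing): /k/ is a voiceless stop immediately after the nasal /m/, so it voices to [g]. /gobumkiivb/ → gobumgiivb.
Rule 5 (final cluster simplification): /b/ is the second consonant of a word-final cluster /vb/, so it deletes. /gobumgiivb/ → gobumgiiv.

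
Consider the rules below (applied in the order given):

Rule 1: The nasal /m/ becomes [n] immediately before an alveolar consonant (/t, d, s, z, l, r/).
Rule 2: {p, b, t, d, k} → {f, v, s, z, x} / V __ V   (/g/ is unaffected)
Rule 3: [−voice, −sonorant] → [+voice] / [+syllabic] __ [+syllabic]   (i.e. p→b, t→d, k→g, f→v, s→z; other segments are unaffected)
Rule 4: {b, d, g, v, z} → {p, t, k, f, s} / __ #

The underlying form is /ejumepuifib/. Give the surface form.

Rule 1 (nasal place assimilation): no segment meets the environment; /ejumepuifib/ is unchanged.
Rule 2 (intervocalic spirantization): /p/ is a stop between vowels /e/ and /u/, so it spirantizes to the fricative [f]. /ejumepuifib/ → ejumefuifib.
Rule 3 (intervocalic voicing): /f/ is a voiceless obstruent between vowels /e/ and /u/, so it voices to [v]. /f/ is a voiceless obstruent between vowels /i/ and /i/, so it voices to [v]. /ejumefuifib/ → ejumevuivib.
Rule 4 (final devoicing): /b/ is a voiced obstruent in word-final position, so it devoices to [p]. /ejumevuivib/ → ejumevuivip.

ejumevuivip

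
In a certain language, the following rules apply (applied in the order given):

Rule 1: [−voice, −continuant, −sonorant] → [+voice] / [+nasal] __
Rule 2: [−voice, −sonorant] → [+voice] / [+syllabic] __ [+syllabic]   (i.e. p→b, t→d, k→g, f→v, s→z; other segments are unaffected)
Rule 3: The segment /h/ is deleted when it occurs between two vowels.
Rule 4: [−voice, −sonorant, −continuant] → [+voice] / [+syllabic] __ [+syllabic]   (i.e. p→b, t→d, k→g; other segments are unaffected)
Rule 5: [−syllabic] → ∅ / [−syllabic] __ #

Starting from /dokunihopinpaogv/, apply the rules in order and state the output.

doguniobinbaog

Rule 1 (post-nasal voicing): /p/ is a voiceless stop immediately after the nasal /n/, so it voices to [b]. /dokunihopinpaogv/ → dokunihopinbaogv.
Rule 2 (intervocalic voicing): /k/ is a voiceless obstruent between vowels /o/ and /u/, so it voices to [g]. /p/ is a voiceless obstruent between vowels /o/ and /i/, so it voices to [b]. /dokunihopinbaogv/ → dogunihobinbaogv.
Rule 3 (intervocalic h-deletion): /h/ occurs between vowels /i/ and /o/, so it deletes. /dogunihobinbaogv/ → doguniobinbaogv.
Rule 4 (intervocalic voicing): no segment meets the environment; /doguniobinbaogv/ is unchanged.
Rule 5 (final cluster simplification): /v/ is the second consonant of a word-final cluster /gv/, so it deletes. /doguniobinbaogv/ → doguniobinbaog.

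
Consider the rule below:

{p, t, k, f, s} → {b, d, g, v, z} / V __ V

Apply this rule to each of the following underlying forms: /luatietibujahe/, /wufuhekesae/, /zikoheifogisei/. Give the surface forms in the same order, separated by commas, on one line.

/luatietibujahe/: /t/ is a voiceless obstruent between vowels /a/ and /i/, so it voices to [d]. /t/ is a voiceless obstruent between vowels /e/ and /i/, so it voices to [d]. → [luadiedibujahe].
/wufuhekesae/: /f/ is a voiceless obstruent between vowels /u/ and /u/, so it voices to [v]. /k/ is a voiceless obstruent between vowels /e/ and /e/, so it voices to [g]. /s/ is a voiceless obstruent between vowels /e/ and /a/, so it voices to [z]. → [wuvuhegezae].
/zikoheifogisei/: /k/ is a voiceless obstruent between vowels /i/ and /o/, so it voices to [g]. /f/ is a voiceless obstruent between vowels /i/ and /o/, so it voices to [v]. /s/ is a voiceless obstruent between vowels /i/ and /e/, so it voices to [z]. → [zigoheivogizei].

luadiedibujahe, wuvuhegezae, zigoheivogizei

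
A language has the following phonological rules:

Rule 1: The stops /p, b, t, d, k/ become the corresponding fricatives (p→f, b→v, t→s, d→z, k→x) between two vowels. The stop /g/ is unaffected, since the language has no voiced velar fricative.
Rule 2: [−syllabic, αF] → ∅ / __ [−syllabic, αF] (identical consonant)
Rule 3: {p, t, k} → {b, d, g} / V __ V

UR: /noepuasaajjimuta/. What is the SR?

Rule 1 (intervocalic spirantization): /p/ is a stop between vowels /e/ and /u/, so it spirantizes to the fricative [f]. /t/ is a stop between vowels /u/ and /a/, so it spirantizes to the fricative [s]. /noepuasaajjimuta/ → noefuasaajjimusa.
Rule 2 (degemination): /jj/ is a geminate; the first /j/ deletes. /noefuasaajjimusa/ → noefuasaajimusa.
Rule 3 (intervocalic voicing): no segment meets the environment; /noefuasaajimusa/ is unchanged.

noefuasaajimusa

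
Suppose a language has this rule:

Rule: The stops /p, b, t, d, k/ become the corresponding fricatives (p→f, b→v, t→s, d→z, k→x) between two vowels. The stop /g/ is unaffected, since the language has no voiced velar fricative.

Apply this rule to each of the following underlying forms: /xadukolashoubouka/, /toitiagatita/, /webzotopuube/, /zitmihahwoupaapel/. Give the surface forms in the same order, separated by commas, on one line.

/xadukolashoubouka/: /d/ is a stop between vowels /a/ and /u/, so it spirantizes to the fricative [z]. /k/ is a stop between vowels /u/ and /o/, so it spirantizes to the fricative [x]. /b/ is a stop between vowels /u/ and /o/, so it spirantizes to the fricative [v]. /k/ is a stop between vowels /u/ and /a/, so it spirantizes to the fricative [x]. → [xazuxolashouvouxa].
/toitiagatita/: /t/ is a stop between vowels /i/ and /i/, so it spirantizes to the fricative [s]. /t/ is a stop between vowels /a/ and /i/, so it spirantizes to the fricative [s]. /t/ is a stop between vowels /i/ and /a/, so it spirantizes to the fricative [s]. → [toisiagasisa].
/webzotopuube/: /t/ is a stop between vowels /o/ and /o/, so it spirantizes to the fricative [s]. /p/ is a stop between vowels /o/ and /u/, so it spirantizes to the fricative [f]. /b/ is a stop between vowels /u/ and /e/, so it spirantizes to the fricative [v]. → [webzosofuuve].
/zitmihahwoupaapel/: /p/ is a stop between vowels /u/ and /a/, so it spirantizes to the fricative [f]. /p/ is a stop between vowels /a/ and /e/, so it spirantizes to the fricative [f]. → [zitmihahwoufaafel].

xazuxolashouvouxa, toisiagasisa, webzosofuuve, zitmihahwoufaafel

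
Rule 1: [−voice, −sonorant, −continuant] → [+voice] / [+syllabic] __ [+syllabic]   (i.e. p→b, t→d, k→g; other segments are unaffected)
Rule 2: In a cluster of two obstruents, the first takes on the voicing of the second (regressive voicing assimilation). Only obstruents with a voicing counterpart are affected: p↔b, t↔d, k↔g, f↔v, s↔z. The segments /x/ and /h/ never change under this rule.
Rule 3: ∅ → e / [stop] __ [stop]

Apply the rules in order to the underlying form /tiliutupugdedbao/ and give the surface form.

tiliudubugededebao

Rule 1 (intervocalic voicing): /t/ is a voiceless stop between vowels /u/ and /u/, so it voices to [d]. /p/ is a voiceless stop between vowels /u/ and /u/, so it voices to [b]. /tiliutupugdedbao/ → tiliudubugdedbao.
Rule 2 (regressive voicing assimilation): no segment meets the environment; /tiliudubugdedbao/ is unchanged.
Rule 3 (stop-cluster e-epenthesis): /g/ and /d/ form a stop–stop cluster, so [e] is inserted between them. /d/ and /b/ form a stop–stop cluster, so [e] is inserted between them. /tiliudubugdedbao/ → tiliudubugededebao.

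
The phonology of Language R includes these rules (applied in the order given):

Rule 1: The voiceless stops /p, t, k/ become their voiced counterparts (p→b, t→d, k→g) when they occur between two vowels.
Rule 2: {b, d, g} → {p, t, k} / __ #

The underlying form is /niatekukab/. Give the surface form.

niadegugap

Rule 1 (intervocalic voicing): /t/ is a voiceless stop between vowels /a/ and /e/, so it voices to [d]. /k/ is a voiceless stop between vowels /e/ and /u/, so it voices to [g]. /k/ is a voiceless stop between vowels /u/ and /a/, so it voices to [g]. /niatekukab/ → niadegugab.
Rule 2 (final devoicing): /b/ is a voiced stop in word-final position, so it devoices to [p]. /niadegugab/ → niadegugap.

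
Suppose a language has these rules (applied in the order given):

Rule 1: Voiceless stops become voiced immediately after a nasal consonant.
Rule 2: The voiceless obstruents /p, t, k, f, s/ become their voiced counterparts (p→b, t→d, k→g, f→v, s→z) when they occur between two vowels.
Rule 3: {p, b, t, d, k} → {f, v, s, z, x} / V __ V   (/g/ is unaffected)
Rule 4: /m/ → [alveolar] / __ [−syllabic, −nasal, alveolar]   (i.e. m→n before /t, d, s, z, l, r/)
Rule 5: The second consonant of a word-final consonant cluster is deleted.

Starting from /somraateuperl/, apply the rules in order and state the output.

Rule 1 (post-nasal voicing): no segment meets the environment; /somraateuperl/ is unchanged.
Rule 2 (intervocalic voicing): /t/ is a voiceless obstruent between vowels /a/ and /e/, so it voices to [d]. /p/ is a voiceless obstruent between vowels /u/ and /e/, so it voices to [b]. /somraateuperl/ → somraadeuberl.
Rule 3 (intervocalic spirantization): /d/ is a stop between vowels /a/ and /e/, so it spirantizes to the fricative [z]. /b/ is a stop between vowels /u/ and /e/, so it spirantizes to the fricative [v]. /somraadeuberl/ → somraazeuverl.
Rule 4 (nasal place assimilation): /m/ precedes the alveolar consonant /r/, so it assimilates in place to [n]. /somraazeuverl/ → sonraazeuverl.
Rule 5 (final cluster simplification): /l/ is the second consonant of a word-final cluster /rl/, so it deletes. /sonraazeuverl/ → sonraazeuver.

sonraazeuver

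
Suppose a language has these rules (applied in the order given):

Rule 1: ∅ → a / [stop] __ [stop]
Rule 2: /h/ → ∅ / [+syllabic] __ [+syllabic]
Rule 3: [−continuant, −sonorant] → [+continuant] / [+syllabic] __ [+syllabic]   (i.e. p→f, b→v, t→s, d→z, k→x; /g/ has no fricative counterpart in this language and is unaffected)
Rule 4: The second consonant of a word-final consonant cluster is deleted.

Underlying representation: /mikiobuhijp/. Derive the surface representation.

Rule 1 (stop-cluster a-epenthesis): no segment meets the environment; /mikiobuhijp/ is unchanged.
Rule 2 (intervocalic h-deletion): /h/ occurs between vowels /u/ and /i/, so it deletes. /mikiobuhijp/ → mikiobuijp.
Rule 3 (intervocalic spirantization): /k/ is a stop between vowels /i/ and /i/, so it spirantizes to the fricative [x]. /b/ is a stop between vowels /o/ and /u/, so it spirantizes to the fricative [v]. /mikiobuijp/ → mixiovuijp.
Rule 4 (final cluster simplification): /p/ is the second consonant of a word-final cluster /jp/, so it deletes. /mixiovuijp/ → mixiovuij.

mixiovuij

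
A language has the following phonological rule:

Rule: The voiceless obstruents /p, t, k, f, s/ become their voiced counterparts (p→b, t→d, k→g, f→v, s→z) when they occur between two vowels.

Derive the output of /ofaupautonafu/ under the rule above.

ovaubaudonavu

/f/ is a voiceless obstruent between vowels /o/ and /a/, so it voices to [v].
/p/ is a voiceless obstruent between vowels /u/ and /a/, so it voices to [b].
/t/ is a voiceless obstruent between vowels /u/ and /o/, so it voices to [d].
/f/ is a voiceless obstruent between vowels /a/ and /u/, so it voices to [v].
Surface form: [ovaubaudonavu].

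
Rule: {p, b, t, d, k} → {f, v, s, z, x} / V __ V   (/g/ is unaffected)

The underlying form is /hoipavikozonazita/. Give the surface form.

/p/ is a stop between vowels /i/ and /a/, so it spirantizes to the fricative [f].
/k/ is a stop between vowels /i/ and /o/, so it spirantizes to the fricative [x].
/t/ is a stop between vowels /i/ and /a/, so it spirantizes to the fricative [s].
Surface form: [hoifavixozonazisa].

hoifavixozonazisa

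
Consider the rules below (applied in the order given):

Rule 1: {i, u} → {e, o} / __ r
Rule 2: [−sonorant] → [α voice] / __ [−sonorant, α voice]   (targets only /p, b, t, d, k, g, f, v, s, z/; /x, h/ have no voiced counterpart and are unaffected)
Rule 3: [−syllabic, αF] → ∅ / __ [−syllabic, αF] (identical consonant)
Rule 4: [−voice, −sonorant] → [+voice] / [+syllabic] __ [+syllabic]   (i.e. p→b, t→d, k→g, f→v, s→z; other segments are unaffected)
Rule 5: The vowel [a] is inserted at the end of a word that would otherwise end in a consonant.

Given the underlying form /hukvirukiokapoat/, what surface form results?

Rule 1 (pre-rhotic lowering): /i/ is a high vowel immediately before /r/, so it lowers to [e]. /hukvirukiokapoat/ → hukverukiokapoat.
Rule 2 (regressive voicing assimilation): /k/ precedes the voiced obstruent /v/, so it voices to [g] by assimilation. /hukverukiokapoat/ → hugverukiokapoat.
Rule 3 (degemination): no segment meets the environment; /hugverukiokapoat/ is unchanged.
Rule 4 (intervocalic voicing): /k/ is a voiceless obstruent between vowels /u/ and /i/, so it voices to [g]. /k/ is a voiceless obstruent between vowels /o/ and /a/, so it voices to [g]. /p/ is a voiceless obstruent between vowels /a/ and /o/, so it voices to [b]. /hugverukiokapoat/ → hugverugiogaboat.
Rule 5 (final a-epenthesis): the form ends in the consonant /t/, so [a] is inserted word-finally. /hugverugiogaboat/ → hugverugiogaboata.

hugverugiogaboata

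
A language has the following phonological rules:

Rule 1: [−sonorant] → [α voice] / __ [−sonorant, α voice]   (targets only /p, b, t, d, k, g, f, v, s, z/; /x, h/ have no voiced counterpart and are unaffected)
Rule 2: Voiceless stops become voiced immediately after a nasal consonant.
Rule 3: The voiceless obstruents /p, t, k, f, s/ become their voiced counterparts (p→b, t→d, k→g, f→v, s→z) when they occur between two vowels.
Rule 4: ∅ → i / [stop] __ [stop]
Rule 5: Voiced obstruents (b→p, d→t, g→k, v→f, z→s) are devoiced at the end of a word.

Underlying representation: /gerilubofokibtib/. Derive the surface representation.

gerilubovogipitip

Rule 1 (regressive voicing assimilation): /b/ precedes the voiceless obstruent /t/, so it devoices to [p] by assimilation. /gerilubofokibtib/ → gerilubofokiptib.
Rule 2 (post-nasal voicing): no segment meets the environment; /gerilubofokiptib/ is unchanged.
Rule 3 (intervocalic voicing): /f/ is a voiceless obstruent between vowels /o/ and /o/, so it voices to [v]. /k/ is a voiceless obstruent between vowels /o/ and /i/, so it voices to [g]. /gerilubofokiptib/ → gerilubovogiptib.
Rule 4 (stop-cluster i-epenthesis): /p/ and /t/ form a stop–stop cluster, so [i] is inserted between them. /gerilubovogiptib/ → gerilubovogipitib.
Rule 5 (final devoicing): /b/ is a voiced obstruent in word-final position, so it devoices to [p]. /gerilubovogipitib/ → gerilubovogipitip.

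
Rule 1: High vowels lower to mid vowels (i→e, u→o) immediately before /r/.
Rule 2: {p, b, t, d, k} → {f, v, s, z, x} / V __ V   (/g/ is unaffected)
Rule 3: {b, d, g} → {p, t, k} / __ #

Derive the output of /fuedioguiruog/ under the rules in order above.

fueziogueruok

Rule 1 (pre-rhotic lowering): /i/ is a high vowel immediately before /r/, so it lowers to [e]. /fuedioguiruog/ → fuediogueruog.
Rule 2 (intervocalic spirantization): /d/ is a stop between vowels /e/ and /i/, so it spirantizes to the fricative [z]. /fuediogueruog/ → fueziogueruog.
Rule 3 (final devoicing): /g/ is a voiced stop in word-final position, so it devoices to [k]. /fueziogueruog/ → fueziogueruok.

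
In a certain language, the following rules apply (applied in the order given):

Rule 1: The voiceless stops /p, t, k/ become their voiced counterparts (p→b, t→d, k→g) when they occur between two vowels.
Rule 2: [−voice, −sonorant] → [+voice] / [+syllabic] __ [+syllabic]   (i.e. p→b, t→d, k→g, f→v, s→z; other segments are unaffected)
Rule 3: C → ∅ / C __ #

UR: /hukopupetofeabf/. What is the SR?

hugobubedoveab

Rule 1 (intervocalic voicing): /k/ is a voiceless stop between vowels /u/ and /o/, so it voices to [g]. /p/ is a voiceless stop between vowels /o/ and /u/, so it voices to [b]. /p/ is a voiceless stop between vowels /u/ and /e/, so it voices to [b]. /t/ is a voiceless stop between vowels /e/ and /o/, so it voices to [d]. /hukopupetofeabf/ → hugobubedofeabf.
Rule 2 (intervocalic voicing): /f/ is a voiceless obstruent between vowels /o/ and /e/, so it voices to [v]. /hugobubedofeabf/ → hugobubedoveabf.
Rule 3 (final cluster simplification): /f/ is the second consonant of a word-final cluster /bf/, so it deletes. /hugobubedoveabf/ → hugobubedoveab.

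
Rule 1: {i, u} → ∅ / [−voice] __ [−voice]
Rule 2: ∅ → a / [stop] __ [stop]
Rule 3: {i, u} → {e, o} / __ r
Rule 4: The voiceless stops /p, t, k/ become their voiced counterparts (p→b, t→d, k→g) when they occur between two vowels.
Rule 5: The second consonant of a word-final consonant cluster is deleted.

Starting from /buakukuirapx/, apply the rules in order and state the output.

Rule 1 (high vowel syncope): /u/ is a high vowel flanked by voiceless consonants /k/ and /k/, so it deletes. /buakukuirapx/ → buakkuirapx.
Rule 2 (stop-cluster a-epenthesis): /k/ and /k/ form a stop–stop cluster, so [a] is inserted between them. /buakkuirapx/ → buakakuirapx.
Rule 3 (pre-rhotic lowering): /i/ is a high vowel immediately before /r/, so it lowers to [e]. /buakakuirapx/ → buakakuerapx.
Rule 4 (intervocalic voicing): /k/ is a voiceless stop between vowels /a/ and /a/, so it voices to [g]. /k/ is a voiceless stop between vowels /a/ and /u/, so it voices to [g]. /buakakuerapx/ → buagaguerapx.
Rule 5 (final cluster simplification): /x/ is the second consonant of a word-final cluster /px/, so it deletes. /buagaguerapx/ → buagaguerap.

buagaguerap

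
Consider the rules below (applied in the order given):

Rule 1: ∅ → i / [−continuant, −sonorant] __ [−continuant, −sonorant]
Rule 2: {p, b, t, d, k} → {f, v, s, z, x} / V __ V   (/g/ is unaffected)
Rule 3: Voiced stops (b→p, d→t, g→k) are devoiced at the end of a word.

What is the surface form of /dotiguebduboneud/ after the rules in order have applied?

dosiguevizuvoneut

Rule 1 (stop-cluster i-epenthesis): /b/ and /d/ form a stop–stop cluster, so [i] is inserted between them. /dotiguebduboneud/ → dotiguebiduboneud.
Rule 2 (intervocalic spirantization): /t/ is a stop between vowels /o/ and /i/, so it spirantizes to the fricative [s]. /b/ is a stop between vowels /e/ and /i/, so it spirantizes to the fricative [v]. /d/ is a stop between vowels /i/ and /u/, so it spirantizes to the fricative [z]. /b/ is a stop between vowels /u/ and /o/, so it spirantizes to the fricative [v]. /dotiguebiduboneud/ → dosiguevizuvoneud.
Rule 3 (final devoicing): /d/ is a voiced stop in word-final position, so it devoices to [t]. /dosiguevizuvoneud/ → dosiguevizuvoneut.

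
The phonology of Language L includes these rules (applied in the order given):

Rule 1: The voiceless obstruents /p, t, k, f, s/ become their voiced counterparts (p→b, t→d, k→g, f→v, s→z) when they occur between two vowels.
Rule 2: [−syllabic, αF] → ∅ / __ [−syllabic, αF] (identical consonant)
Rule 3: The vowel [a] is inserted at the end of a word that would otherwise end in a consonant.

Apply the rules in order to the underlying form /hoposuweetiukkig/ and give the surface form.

Rule 1 (intervocalic voicing): /p/ is a voiceless obstruent between vowels /o/ and /o/, so it voices to [b]. /s/ is a voiceless obstruent between vowels /o/ and /u/, so it voices to [z]. /t/ is a voiceless obstruent between vowels /e/ and /i/, so it voices to [d]. /hoposuweetiukkig/ → hobozuweediukkig.
Rule 2 (degemination): /kk/ is a geminate; the first /k/ deletes. /hobozuweediukkig/ → hobozuweediukig.
Rule 3 (final a-epenthesis): the form ends in the consonant /g/, so [a] is inserted word-finally. /hobozuweediukig/ → hobozuweediukiga.

hobozuweediukiga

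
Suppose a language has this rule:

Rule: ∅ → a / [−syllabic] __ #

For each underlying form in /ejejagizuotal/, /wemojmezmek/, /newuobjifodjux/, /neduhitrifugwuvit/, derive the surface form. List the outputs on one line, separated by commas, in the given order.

/ejejagizuotal/: the form ends in the consonant /l/, so [a] is inserted word-finally. → [ejejagizuotala].
/wemojmezmek/: the form ends in the consonant /k/, so [a] is inserted word-finally. → [wemojmezmeka].
/newuobjifodjux/: the form ends in the consonant /x/, so [a] is inserted word-finally. → [newuobjifodjuxa].
/neduhitrifugwuvit/: the form ends in the consonant /t/, so [a] is inserted word-finally. → [neduhitrifugwuvita].

ejejagizuotala, wemojmezmeka, newuobjifodjuxa, neduhitrifugwuvita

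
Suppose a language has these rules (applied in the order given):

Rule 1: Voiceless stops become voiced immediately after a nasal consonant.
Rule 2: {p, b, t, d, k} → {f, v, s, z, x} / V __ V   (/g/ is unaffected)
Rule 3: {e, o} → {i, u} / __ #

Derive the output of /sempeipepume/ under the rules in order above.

sembeifefumi

Rule 1 (post-nasal voicing): /p/ is a voiceless stop immediately after the nasal /m/, so it voices to [b]. /sempeipepume/ → sembeipepume.
Rule 2 (intervocalic spirantization): /p/ is a stop between vowels /i/ and /e/, so it spirantizes to the fricative [f]. /p/ is a stop between vowels /e/ and /u/, so it spirantizes to the fricative [f]. /sembeipepume/ → sembeifefume.
Rule 3 (final vowel raising): /e/ is a mid vowel in word-final position, so it raises to [i]. /sembeifefume/ → sembeifefumi.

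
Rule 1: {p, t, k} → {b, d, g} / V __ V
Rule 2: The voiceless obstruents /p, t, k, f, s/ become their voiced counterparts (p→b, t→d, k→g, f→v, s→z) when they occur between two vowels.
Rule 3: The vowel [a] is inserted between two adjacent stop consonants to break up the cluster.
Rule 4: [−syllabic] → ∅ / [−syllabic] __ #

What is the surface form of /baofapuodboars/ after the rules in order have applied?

baovabuodaboar

Rule 1 (intervocalic voicing): /p/ is a voiceless stop between vowels /a/ and /u/, so it voices to [b]. /baofapuodboars/ → baofabuodboars.
Rule 2 (intervocalic voicing): /f/ is a voiceless obstruent between vowels /o/ and /a/, so it voices to [v]. /baofabuodboars/ → baovabuodboars.
Rule 3 (stop-cluster a-epenthesis): /d/ and /b/ form a stop–stop cluster, so [a] is inserted between them. /baovabuodboars/ → baovabuodaboars.
Rule 4 (final cluster simplification): /s/ is the second consonant of a word-final cluster /rs/, so it deletes. /baovabuodaboars/ → baovabuodaboar.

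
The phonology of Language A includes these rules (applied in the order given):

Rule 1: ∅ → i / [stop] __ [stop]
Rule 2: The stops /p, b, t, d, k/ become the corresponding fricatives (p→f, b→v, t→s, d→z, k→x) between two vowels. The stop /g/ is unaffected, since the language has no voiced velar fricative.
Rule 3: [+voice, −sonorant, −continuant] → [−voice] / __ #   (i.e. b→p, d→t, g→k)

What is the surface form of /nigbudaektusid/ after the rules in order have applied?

Rule 1 (stop-cluster i-epenthesis): /g/ and /b/ form a stop–stop cluster, so [i] is inserted between them. /k/ and /t/ form a stop–stop cluster, so [i] is inserted between them. /nigbudaektusid/ → nigibudaekitusid.
Rule 2 (intervocalic spirantization): /b/ is a stop between vowels /i/ and /u/, so it spirantizes to the fricative [v]. /d/ is a stop between vowels /u/ and /a/, so it spirantizes to the fricative [z]. /k/ is a stop between vowels /e/ and /i/, so it spirantizes to the fricative [x]. /t/ is a stop between vowels /i/ and /u/, so it spirantizes to the fricative [s]. /nigibudaekitusid/ → nigivuzaexisusid.
Rule 3 (final devoicing): /d/ is a voiced stop in word-final position, so it devoices to [t]. /nigivuzaexisusid/ → nigivuzaexisusit.

nigivuzaexisusit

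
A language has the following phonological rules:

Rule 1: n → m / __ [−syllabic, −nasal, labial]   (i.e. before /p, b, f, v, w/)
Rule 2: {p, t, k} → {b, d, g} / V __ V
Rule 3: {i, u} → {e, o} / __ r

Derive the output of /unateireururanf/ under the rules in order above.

unadeereororamf

Rule 1 (nasal place assimilation): /n/ precedes the labial consonant /f/, so it assimilates in place to [m]. /unateireururanf/ → unateireururamf.
Rule 2 (intervocalic voicing): /t/ is a voiceless stop between vowels /a/ and /e/, so it voices to [d]. /unateireururamf/ → unadeireururamf.
Rule 3 (pre-rhotic lowering): /i/ is a high vowel immediately before /r/, so it lowers to [e]. /u/ is a high vowel immediately before /r/, so it lowers to [o]. /u/ is a high vowel immediately before /r/, so it lowers to [o]. /unadeireururamf/ → unadeereororamf.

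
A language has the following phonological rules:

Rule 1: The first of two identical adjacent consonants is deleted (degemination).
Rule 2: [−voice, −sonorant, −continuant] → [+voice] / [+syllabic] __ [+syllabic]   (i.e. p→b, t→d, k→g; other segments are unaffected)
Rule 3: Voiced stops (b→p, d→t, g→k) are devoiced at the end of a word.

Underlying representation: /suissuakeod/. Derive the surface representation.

Rule 1 (degemination): /ss/ is a geminate; the first /s/ deletes. /suissuakeod/ → suisuakeod.
Rule 2 (intervocalic voicing): /k/ is a voiceless stop between vowels /a/ and /e/, so it voices to [g]. /suisuakeod/ → suisuageod.
Rule 3 (final devoicing): /d/ is a voiced stop in word-final position, so it devoices to [t]. /suisuageod/ → suisuageot.

suisuageot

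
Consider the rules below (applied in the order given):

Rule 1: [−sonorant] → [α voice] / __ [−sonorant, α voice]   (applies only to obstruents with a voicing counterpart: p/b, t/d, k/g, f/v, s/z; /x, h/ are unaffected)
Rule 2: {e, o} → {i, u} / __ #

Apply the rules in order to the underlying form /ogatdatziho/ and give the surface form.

ogaddadzihu

Rule 1 (regressive voicing assimilation): /t/ precedes the voiced obstruent /d/, so it voices to [d] by assimilation. /t/ precedes the voiced obstruent /z/, so it voices to [d] by assimilation. /ogatdatziho/ → ogaddadziho.
Rule 2 (final vowel raising): /o/ is a mid vowel in word-final position, so it raises to [u]. /ogaddadziho/ → ogaddadzihu.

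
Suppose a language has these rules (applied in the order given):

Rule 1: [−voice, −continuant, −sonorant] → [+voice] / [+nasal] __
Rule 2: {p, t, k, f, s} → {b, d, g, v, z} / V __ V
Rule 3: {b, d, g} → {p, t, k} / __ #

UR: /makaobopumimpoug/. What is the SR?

magaobobumimbouk

Rule 1 (post-nasal voicing): /p/ is a voiceless stop immediately after the nasal /m/, so it voices to [b]. /makaobopumimpoug/ → makaobopumimboug.
Rule 2 (intervocalic voicing): /k/ is a voiceless obstruent between vowels /a/ and /a/, so it voices to [g]. /p/ is a voiceless obstruent between vowels /o/ and /u/, so it voices to [b]. /makaobopumimboug/ → magaobobumimboug.
Rule 3 (final devoicing): /g/ is a voiced stop in word-final position, so it devoices to [k]. /magaobobumimboug/ → magaobobumimbouk.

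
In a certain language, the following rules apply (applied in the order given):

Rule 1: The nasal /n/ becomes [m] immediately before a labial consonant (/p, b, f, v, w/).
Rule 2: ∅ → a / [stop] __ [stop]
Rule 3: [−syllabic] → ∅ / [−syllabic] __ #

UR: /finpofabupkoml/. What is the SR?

Rule 1 (nasal place assimilation): /n/ precedes the labial consonant /p/, so it assimilates in place to [m]. /finpofabupkoml/ → fimpofabupkoml.
Rule 2 (stop-cluster a-epenthesis): /p/ and /k/ form a stop–stop cluster, so [a] is inserted between them. /fimpofabupkoml/ → fimpofabupakoml.
Rule 3 (final cluster simplification): /l/ is the second consonant of a word-final cluster /ml/, so it deletes. /fimpofabupakoml/ → fimpofabupakom.

fimpofabupakom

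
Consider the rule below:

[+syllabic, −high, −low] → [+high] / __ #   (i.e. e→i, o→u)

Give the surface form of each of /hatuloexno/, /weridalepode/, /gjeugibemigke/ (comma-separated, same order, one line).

/hatuloexno/: /o/ is a mid vowel in word-final position, so it raises to [u]. → [hatuloexnu].
/weridalepode/: /e/ is a mid vowel in word-final position, so it raises to [i]. → [weridalepodi].
/gjeugibemigke/: /e/ is a mid vowel in word-final position, so it raises to [i]. → [gjeugibemigki].

hatuloexnu, weridalepodi, gjeugibemigki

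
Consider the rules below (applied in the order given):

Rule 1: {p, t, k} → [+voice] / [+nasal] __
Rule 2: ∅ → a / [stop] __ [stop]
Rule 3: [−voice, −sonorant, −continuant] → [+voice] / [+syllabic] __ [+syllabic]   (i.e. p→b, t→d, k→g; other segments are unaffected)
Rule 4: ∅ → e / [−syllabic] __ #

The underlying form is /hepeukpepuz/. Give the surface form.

Rule 1 (post-nasal voicing): no segment meets the environment; /hepeukpepuz/ is unchanged.
Rule 2 (stop-cluster a-epenthesis): /k/ and /p/ form a stop–stop cluster, so [a] is inserted between them. /hepeukpepuz/ → hepeukapepuz.
Rule 3 (intervocalic voicing): /p/ is a voiceless stop between vowels /e/ and /e/, so it voices to [b]. /k/ is a voiceless stop between vowels /u/ and /a/, so it voices to [g]. /p/ is a voiceless stop between vowels /a/ and /e/, so it voices to [b]. /p/ is a voiceless stop between vowels /e/ and /u/, so it voices to [b]. /hepeukapepuz/ → hebeugabebuz.
Rule 4 (final e-epenthesis): the form ends in the consonant /z/, so [e] is inserted word-finally. /hebeugabebuz/ → hebeugabebuze.

hebeugabebuze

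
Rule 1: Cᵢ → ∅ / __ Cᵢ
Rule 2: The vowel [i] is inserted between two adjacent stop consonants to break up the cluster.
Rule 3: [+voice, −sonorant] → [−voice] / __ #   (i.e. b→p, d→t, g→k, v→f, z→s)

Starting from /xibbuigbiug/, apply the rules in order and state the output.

xibuigibiuk

Rule 1 (degemination): /bb/ is a geminate; the first /b/ deletes. /xibbuigbiug/ → xibuigbiug.
Rule 2 (stop-cluster i-epenthesis): /g/ and /b/ form a stop–stop cluster, so [i] is inserted between them. /xibuigbiug/ → xibuigibiug.
Rule 3 (final devoicing): /g/ is a voiced obstruent in word-final position, so it devoices to [k]. /xibuigibiug/ → xibuigibiuk.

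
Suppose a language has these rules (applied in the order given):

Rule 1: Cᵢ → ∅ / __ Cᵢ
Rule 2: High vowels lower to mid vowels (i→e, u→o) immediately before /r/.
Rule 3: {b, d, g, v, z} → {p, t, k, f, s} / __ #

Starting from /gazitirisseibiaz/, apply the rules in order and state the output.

gaziteriseibias

Rule 1 (degemination): /ss/ is a geminate; the first /s/ deletes. /gazitirisseibiaz/ → gazitiriseibiaz.
Rule 2 (pre-rhotic lowering): /i/ is a high vowel immediately before /r/, so it lowers to [e]. /gazitiriseibiaz/ → gaziteriseibiaz.
Rule 3 (final devoicing): /z/ is a voiced obstruent in word-final position, so it devoices to [s]. /gaziteriseibiaz/ → gaziteriseibias.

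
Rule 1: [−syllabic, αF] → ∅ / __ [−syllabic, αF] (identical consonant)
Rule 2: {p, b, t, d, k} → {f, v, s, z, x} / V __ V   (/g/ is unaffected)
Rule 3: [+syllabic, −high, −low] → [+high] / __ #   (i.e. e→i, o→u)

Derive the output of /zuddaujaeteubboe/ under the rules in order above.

zuzaujaeseuvoi

Rule 1 (degemination): /dd/ is a geminate; the first /d/ deletes. /bb/ is a geminate; the first /b/ deletes. /zuddaujaeteubboe/ → zudaujaeteuboe.
Rule 2 (intervocalic spirantization): /d/ is a stop between vowels /u/ and /a/, so it spirantizes to the fricative [z]. /t/ is a stop between vowels /e/ and /e/, so it spirantizes to the fricative [s]. /b/ is a stop between vowels /u/ and /o/, so it spirantizes to the fricative [v]. /zudaujaeteuboe/ → zuzaujaeseuvoe.
Rule 3 (final vowel raising): /e/ is a mid vowel in word-final position, so it raises to [i]. /zuzaujaeseuvoe/ → zuzaujaeseuvoi.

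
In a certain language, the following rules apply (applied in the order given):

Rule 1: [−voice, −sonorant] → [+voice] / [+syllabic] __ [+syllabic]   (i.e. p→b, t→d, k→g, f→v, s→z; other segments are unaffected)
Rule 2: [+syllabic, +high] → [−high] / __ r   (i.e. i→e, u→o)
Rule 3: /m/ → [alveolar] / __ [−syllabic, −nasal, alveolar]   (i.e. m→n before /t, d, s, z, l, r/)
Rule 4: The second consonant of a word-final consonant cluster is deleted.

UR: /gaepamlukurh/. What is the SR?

gaebanlugor

Rule 1 (intervocalic voicing): /p/ is a voiceless obstruent between vowels /e/ and /a/, so it voices to [b]. /k/ is a voiceless obstruent between vowels /u/ and /u/, so it voices to [g]. /gaepamlukurh/ → gaebamlugurh.
Rule 2 (pre-rhotic lowering): /u/ is a high vowel immediately before /r/, so it lowers to [o]. /gaebamlugurh/ → gaebamlugorh.
Rule 3 (nasal place assimilation): /m/ precedes the alveolar consonant /l/, so it assimilates in place to [n]. /gaebamlugorh/ → gaebanlugorh.
Rule 4 (final cluster simplification): /h/ is the second consonant of a word-final cluster /rh/, so it deletes. /gaebanlugorh/ → gaebanlugor.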